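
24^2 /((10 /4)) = 1152 /5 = 230.40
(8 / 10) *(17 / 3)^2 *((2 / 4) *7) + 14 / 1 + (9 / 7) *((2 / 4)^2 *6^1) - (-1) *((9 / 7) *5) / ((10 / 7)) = 34757 / 315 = 110.34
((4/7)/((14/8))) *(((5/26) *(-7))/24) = -5/273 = -0.02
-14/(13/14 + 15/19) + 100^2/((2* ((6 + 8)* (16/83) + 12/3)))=46896114/63523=738.25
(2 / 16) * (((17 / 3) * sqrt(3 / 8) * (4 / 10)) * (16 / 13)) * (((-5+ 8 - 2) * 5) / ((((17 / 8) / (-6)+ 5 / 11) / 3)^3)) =22521286656 * sqrt(6) / 1935401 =28503.48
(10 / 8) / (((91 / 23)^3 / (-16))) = -0.32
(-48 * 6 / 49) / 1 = -288 / 49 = -5.88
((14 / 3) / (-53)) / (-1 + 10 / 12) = 28 / 53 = 0.53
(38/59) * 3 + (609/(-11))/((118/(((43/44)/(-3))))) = 119081/57112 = 2.09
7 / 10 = 0.70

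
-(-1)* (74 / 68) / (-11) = -37 / 374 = -0.10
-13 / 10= -1.30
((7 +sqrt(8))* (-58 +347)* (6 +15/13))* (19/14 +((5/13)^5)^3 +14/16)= 171965451749837706361125* sqrt(2)/18631665057129035548 +171965451749837706361125/5323332873465438728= 45356.92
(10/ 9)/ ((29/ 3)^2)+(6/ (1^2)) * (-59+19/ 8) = -339.74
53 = 53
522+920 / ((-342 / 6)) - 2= 28720 / 57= 503.86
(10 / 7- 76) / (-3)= 174 / 7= 24.86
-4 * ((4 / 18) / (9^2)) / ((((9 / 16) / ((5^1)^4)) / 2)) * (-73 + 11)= 9920000 / 6561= 1511.96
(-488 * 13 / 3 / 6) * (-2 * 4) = 25376 / 9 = 2819.56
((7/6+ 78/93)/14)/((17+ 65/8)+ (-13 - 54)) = -746/218085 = -0.00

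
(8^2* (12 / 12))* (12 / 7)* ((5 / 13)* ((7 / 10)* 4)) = 1536 / 13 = 118.15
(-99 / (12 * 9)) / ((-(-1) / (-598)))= 3289 / 6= 548.17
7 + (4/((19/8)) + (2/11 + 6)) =3107/209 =14.87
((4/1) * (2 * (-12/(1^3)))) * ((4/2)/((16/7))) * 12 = -1008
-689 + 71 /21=-685.62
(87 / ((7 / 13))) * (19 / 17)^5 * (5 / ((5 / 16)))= 44807487504 / 9938999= 4508.25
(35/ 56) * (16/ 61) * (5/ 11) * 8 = 400/ 671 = 0.60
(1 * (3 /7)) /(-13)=-0.03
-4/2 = -2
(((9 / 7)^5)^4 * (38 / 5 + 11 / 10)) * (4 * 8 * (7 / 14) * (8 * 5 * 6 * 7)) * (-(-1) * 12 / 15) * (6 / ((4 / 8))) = 19495837807496346114422784 / 56994475926865715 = 342065393.01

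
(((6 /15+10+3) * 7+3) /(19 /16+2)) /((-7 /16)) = -123904 /1785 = -69.41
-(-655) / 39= 655 / 39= 16.79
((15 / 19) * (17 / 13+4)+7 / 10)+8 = 31839 / 2470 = 12.89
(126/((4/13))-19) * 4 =1562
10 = 10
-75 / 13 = -5.77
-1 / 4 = -0.25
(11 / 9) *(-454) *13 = -7213.56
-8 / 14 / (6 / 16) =-32 / 21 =-1.52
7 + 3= 10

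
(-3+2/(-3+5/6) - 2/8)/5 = -217/260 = -0.83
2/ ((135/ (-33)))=-22/ 45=-0.49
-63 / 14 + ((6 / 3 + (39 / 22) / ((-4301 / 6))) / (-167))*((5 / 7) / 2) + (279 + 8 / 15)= 228163665217 / 829598385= 275.03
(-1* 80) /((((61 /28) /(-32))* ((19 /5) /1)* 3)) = 358400 /3477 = 103.08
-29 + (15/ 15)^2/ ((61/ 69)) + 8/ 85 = -144012/ 5185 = -27.77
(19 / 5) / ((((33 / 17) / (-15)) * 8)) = -3.67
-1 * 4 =-4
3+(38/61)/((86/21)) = 8268/2623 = 3.15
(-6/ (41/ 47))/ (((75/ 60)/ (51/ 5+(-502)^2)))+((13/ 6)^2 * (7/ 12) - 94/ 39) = -7982356365133/ 5756400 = -1386692.44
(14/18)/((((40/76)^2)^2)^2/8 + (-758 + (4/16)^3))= -7608636242368/7414999440137559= -0.00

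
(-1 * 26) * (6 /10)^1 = -78 /5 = -15.60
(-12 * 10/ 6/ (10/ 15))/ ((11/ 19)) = -570/ 11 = -51.82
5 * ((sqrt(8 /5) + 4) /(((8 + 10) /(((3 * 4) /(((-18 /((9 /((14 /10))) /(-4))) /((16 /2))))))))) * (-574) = -16400 /3 - 1640 * sqrt(10) /3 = -7195.38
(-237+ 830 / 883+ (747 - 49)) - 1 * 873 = -362966 / 883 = -411.06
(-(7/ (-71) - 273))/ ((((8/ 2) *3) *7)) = 1385/ 426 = 3.25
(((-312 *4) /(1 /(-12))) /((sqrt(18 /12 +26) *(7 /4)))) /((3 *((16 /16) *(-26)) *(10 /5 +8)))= -384 *sqrt(110) /1925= -2.09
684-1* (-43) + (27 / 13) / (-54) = 18901 / 26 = 726.96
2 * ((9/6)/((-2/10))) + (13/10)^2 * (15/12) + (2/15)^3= -695797/54000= -12.89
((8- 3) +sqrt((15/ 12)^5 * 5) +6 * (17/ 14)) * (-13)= -47151/ 224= -210.50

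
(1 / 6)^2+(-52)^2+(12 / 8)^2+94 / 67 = 2707.68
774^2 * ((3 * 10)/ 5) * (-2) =-7188912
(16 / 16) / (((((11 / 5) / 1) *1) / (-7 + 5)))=-10 / 11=-0.91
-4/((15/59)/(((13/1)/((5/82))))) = -251576/75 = -3354.35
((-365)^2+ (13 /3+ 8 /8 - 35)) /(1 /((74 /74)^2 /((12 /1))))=199793 /18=11099.61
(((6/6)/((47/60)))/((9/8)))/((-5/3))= -32/47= -0.68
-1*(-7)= 7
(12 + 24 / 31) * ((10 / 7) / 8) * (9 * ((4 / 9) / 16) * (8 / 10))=99 / 217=0.46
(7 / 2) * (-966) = -3381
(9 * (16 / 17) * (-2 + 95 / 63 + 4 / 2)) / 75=304 / 1785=0.17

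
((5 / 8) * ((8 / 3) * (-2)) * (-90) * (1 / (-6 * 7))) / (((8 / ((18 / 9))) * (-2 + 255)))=-25 / 3542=-0.01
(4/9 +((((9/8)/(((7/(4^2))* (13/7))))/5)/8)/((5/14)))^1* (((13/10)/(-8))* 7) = -22169/36000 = -0.62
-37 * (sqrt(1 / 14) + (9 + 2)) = -407- 37 * sqrt(14) / 14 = -416.89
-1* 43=-43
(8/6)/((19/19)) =4/3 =1.33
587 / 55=10.67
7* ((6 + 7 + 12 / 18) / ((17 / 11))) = 3157 / 51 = 61.90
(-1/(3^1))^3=-1/27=-0.04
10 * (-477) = -4770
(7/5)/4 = 7/20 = 0.35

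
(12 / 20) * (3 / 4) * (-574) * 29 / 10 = -74907 / 100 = -749.07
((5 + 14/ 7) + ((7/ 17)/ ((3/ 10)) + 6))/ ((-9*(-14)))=733/ 6426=0.11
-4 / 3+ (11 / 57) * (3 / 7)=-499 / 399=-1.25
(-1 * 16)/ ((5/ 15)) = -48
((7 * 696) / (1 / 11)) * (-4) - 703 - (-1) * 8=-215063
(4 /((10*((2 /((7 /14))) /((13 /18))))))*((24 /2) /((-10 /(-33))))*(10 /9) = 3.18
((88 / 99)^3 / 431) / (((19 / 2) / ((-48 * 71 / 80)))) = -72704 / 9949635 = -0.01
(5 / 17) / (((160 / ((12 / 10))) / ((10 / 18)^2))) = 5 / 7344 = 0.00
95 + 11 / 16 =1531 / 16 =95.69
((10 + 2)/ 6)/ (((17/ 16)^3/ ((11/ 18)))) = 45056/ 44217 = 1.02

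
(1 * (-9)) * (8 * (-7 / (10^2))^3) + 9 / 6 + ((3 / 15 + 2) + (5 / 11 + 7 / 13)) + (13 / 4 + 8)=285422691 / 17875000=15.97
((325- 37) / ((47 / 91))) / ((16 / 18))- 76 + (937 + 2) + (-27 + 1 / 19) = 1306791 / 893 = 1463.37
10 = 10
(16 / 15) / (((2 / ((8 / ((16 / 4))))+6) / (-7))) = -16 / 15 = -1.07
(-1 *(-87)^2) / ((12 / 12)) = -7569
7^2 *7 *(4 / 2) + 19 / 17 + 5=11766 / 17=692.12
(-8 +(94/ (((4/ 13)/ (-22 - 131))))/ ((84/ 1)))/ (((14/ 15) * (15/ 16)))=-31609/ 49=-645.08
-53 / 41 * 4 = -212 / 41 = -5.17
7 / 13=0.54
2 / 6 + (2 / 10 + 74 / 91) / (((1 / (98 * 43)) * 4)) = 416413 / 390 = 1067.73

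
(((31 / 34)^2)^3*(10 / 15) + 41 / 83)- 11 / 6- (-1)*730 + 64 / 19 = 2676405705915673 / 3654234846048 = 732.41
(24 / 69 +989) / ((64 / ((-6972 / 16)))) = -39661965 / 5888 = -6736.07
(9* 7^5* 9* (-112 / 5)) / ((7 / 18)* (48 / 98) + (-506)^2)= -119.10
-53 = -53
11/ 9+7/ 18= 29/ 18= 1.61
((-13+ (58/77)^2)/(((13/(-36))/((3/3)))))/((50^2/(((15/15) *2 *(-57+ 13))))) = -1.21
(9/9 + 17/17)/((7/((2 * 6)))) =24/7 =3.43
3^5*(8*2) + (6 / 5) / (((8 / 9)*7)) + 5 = 3893.19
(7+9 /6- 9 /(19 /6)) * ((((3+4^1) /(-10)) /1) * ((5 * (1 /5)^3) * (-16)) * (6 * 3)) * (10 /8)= 57.03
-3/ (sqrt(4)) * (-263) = 789/ 2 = 394.50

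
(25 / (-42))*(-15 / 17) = 125 / 238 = 0.53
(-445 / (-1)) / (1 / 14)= 6230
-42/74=-21/37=-0.57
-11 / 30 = -0.37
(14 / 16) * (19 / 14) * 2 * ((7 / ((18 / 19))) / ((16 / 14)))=17689 / 1152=15.36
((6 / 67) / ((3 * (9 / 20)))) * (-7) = -280 / 603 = -0.46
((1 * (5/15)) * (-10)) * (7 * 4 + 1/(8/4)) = -95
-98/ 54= -49/ 27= -1.81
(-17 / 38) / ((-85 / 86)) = 43 / 95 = 0.45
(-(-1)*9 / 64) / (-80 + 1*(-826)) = -3 / 19328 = -0.00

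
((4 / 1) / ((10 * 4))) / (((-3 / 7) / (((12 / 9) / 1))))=-14 / 45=-0.31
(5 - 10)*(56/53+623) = -165375/53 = -3120.28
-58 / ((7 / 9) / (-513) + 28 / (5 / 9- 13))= 1071144 / 41581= 25.76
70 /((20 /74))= 259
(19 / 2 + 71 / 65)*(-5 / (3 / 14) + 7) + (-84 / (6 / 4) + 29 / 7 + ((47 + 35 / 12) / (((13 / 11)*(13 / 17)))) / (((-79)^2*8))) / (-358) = -219313235842759 / 1268712419520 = -172.86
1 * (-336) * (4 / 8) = -168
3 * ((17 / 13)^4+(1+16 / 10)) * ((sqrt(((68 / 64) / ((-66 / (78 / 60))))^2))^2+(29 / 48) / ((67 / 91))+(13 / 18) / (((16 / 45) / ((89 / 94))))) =886041680430329 / 19482082048000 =45.48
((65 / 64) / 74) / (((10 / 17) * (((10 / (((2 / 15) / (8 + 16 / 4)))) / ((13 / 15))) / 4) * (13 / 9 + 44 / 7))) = 20111 / 1729824000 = 0.00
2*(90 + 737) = 1654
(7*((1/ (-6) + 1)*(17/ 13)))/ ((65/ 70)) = 4165/ 507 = 8.21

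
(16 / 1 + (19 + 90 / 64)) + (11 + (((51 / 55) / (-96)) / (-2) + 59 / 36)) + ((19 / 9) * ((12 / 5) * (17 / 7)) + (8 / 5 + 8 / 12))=14108681 / 221760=63.62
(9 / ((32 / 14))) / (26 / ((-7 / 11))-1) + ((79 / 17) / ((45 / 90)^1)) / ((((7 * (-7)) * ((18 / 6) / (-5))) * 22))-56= -7226903081 / 128868432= -56.08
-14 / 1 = -14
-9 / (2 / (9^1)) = -81 / 2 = -40.50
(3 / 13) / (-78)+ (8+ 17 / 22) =16303 / 1859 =8.77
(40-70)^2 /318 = 150 /53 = 2.83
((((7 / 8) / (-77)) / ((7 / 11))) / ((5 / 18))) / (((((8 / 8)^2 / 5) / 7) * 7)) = -9 / 28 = -0.32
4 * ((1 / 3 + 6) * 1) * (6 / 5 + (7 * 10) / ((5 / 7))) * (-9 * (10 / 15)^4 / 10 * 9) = -301568 / 75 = -4020.91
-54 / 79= -0.68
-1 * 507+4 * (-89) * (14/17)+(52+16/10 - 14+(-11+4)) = -65244/85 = -767.58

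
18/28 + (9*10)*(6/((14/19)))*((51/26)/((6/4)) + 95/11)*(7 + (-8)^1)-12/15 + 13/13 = -72940163/10010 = -7286.73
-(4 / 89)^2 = -16 / 7921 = -0.00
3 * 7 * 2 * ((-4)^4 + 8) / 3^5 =1232 / 27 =45.63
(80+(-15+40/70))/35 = 1.87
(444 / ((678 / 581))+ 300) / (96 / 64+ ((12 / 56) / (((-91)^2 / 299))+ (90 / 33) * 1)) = 3771573806 / 23472699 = 160.68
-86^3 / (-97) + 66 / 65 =41350042 / 6305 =6558.29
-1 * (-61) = 61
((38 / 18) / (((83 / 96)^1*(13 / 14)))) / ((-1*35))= -1216 / 16185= -0.08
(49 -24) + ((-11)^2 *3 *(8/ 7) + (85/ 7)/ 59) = 181746/ 413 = 440.06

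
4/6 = 2/3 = 0.67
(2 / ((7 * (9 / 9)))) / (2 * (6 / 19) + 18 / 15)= 95 / 609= 0.16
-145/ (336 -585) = 145/ 249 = 0.58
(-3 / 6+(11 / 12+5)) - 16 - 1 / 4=-65 / 6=-10.83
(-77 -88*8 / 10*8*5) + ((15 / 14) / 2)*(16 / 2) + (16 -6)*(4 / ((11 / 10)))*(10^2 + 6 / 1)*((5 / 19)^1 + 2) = 8536211 / 1463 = 5834.73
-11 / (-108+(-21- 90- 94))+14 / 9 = 4481 / 2817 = 1.59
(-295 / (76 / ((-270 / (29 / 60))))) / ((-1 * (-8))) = 597375 / 2204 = 271.04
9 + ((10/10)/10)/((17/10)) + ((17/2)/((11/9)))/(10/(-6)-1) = 19301/2992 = 6.45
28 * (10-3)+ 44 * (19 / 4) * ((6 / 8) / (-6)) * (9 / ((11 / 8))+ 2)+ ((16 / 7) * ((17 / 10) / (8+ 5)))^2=-22491741 / 828100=-27.16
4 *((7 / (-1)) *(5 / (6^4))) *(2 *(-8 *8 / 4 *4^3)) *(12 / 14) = 5120 / 27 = 189.63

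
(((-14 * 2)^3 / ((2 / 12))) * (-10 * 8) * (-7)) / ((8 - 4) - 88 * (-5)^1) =-6146560 / 37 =-166123.24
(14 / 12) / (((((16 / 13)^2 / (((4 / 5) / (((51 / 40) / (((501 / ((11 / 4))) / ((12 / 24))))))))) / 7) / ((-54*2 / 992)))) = -12446343 / 92752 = -134.19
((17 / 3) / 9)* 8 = 136 / 27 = 5.04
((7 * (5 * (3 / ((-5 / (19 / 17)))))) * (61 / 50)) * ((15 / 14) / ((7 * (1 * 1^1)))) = -10431 / 2380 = -4.38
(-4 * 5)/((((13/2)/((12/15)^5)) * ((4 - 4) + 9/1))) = -8192/73125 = -0.11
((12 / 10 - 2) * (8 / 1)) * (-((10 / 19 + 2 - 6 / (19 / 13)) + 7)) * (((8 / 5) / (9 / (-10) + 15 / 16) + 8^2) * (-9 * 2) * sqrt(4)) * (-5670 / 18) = 797368320 / 19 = 41966753.68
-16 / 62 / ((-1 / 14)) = 112 / 31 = 3.61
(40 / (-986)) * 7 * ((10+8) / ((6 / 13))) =-11.08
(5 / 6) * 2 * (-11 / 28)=-55 / 84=-0.65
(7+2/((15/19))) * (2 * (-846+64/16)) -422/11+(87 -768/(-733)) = -1935658111/120945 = -16004.45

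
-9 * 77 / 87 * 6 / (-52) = 693 / 754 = 0.92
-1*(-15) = 15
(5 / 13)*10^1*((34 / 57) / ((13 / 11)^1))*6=37400 / 3211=11.65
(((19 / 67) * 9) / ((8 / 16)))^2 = 116964 / 4489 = 26.06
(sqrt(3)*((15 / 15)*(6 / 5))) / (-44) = -3*sqrt(3) / 110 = -0.05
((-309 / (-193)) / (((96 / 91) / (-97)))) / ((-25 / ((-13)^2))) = 153651589 / 154400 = 995.15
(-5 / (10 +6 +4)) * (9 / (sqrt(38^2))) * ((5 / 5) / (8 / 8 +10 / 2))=-3 / 304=-0.01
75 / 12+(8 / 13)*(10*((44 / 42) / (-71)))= 477535 / 77532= 6.16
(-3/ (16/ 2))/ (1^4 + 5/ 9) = -27/ 112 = -0.24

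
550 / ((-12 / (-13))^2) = 645.49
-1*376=-376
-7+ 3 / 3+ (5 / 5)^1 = -5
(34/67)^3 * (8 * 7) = 7.32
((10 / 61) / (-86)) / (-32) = 5 / 83936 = 0.00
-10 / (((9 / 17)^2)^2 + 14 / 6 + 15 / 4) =-2004504 / 1235153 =-1.62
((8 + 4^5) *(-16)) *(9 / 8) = -18576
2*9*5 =90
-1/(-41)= 1/41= 0.02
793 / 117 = 61 / 9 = 6.78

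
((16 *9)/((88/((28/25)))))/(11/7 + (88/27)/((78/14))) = 3714984/4371125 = 0.85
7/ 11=0.64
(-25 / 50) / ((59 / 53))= -53 / 118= -0.45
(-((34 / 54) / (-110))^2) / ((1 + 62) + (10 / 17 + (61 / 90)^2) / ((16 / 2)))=-39304 / 75734567073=-0.00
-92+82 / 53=-4794 / 53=-90.45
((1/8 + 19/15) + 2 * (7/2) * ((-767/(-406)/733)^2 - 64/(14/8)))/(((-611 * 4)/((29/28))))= 96639742891009/895662654257280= 0.11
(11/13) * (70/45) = 154/117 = 1.32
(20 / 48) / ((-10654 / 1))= -5 / 127848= -0.00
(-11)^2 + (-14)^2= 317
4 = 4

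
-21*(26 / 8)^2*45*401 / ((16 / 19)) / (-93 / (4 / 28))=57942495 / 7936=7301.22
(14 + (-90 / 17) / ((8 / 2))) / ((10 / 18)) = 3879 / 170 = 22.82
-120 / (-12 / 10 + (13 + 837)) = -150 / 1061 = -0.14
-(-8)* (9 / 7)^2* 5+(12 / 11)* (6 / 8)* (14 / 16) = 288207 / 4312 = 66.84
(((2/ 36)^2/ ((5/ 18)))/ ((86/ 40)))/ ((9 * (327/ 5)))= 10/ 1138941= 0.00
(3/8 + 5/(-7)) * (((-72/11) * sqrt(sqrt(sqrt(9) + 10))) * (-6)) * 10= -10260 * 13^(1/4)/77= -253.01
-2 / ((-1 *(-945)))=-2 / 945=-0.00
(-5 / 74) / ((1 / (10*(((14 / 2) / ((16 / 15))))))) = -2625 / 592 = -4.43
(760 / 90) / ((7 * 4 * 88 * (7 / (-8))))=-0.00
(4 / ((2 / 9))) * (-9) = -162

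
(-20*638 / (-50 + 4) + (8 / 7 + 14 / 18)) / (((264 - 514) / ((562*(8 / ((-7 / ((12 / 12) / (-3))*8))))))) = -113727163 / 3803625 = -29.90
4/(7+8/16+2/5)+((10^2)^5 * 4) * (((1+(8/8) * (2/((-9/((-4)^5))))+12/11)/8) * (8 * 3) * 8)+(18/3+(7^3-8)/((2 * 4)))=4597926400001009041/20856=220460606060654.44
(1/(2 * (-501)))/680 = -1/681360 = -0.00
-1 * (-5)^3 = 125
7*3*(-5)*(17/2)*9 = -16065/2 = -8032.50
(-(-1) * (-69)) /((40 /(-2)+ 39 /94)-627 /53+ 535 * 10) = -343758 /26497189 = -0.01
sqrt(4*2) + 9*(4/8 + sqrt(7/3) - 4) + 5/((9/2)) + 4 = -475/18 + 2*sqrt(2) + 3*sqrt(21) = -9.81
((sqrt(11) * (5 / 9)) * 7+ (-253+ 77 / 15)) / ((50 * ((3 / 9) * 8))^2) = -5577 / 400000+ 7 * sqrt(11) / 32000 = -0.01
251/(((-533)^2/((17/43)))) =4267/12215827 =0.00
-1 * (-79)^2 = -6241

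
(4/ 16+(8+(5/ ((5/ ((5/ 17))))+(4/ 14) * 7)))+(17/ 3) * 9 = 4185/ 68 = 61.54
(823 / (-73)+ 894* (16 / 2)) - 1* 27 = 519302 / 73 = 7113.73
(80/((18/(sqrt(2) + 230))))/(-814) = -4600/3663 - 20 * sqrt(2)/3663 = -1.26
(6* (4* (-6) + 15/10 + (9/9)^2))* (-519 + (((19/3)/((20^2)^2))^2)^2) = 1184679198719999999994396197/17694720000000000000000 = 66951.00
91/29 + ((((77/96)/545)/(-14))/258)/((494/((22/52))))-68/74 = 825614152965847/372063832957440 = 2.22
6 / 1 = 6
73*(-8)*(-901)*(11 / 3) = 5788024 / 3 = 1929341.33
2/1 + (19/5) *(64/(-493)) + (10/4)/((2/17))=224381/9860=22.76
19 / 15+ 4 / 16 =91 / 60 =1.52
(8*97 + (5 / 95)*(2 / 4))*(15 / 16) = 442335 / 608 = 727.52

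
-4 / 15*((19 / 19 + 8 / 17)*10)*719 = -2819.61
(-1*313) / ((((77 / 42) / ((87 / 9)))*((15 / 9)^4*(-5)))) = 1470474 / 34375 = 42.78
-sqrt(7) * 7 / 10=-7 * sqrt(7) / 10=-1.85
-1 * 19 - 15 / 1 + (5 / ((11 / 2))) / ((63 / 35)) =-3316 / 99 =-33.49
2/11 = 0.18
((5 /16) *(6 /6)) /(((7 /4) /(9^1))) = 45 /28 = 1.61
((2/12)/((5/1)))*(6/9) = 1/45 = 0.02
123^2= 15129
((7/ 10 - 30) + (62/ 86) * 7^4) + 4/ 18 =6586259/ 3870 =1701.88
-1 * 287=-287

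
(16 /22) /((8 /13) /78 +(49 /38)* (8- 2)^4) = 19266 /44270435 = 0.00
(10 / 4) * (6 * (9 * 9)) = 1215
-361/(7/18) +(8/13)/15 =-928.24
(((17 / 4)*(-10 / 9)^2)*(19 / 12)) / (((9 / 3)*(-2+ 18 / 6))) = 8075 / 2916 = 2.77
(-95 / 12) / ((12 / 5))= -475 / 144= -3.30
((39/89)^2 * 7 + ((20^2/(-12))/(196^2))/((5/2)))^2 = 23513485895519929/13021075211725476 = 1.81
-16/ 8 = -2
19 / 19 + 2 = 3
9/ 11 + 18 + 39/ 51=3662/ 187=19.58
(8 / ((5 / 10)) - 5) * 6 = 66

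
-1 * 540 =-540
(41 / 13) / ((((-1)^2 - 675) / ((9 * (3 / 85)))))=-1107 / 744770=-0.00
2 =2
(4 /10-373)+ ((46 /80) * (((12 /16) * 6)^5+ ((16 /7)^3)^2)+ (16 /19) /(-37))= 81559799673761 /105865276160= 770.41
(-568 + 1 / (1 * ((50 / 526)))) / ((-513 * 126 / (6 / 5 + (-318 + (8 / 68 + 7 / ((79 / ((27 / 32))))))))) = -135452984249 / 49605048000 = -2.73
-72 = -72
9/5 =1.80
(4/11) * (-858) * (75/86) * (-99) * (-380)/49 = -208900.81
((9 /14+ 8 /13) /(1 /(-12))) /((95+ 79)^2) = -229 /459186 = -0.00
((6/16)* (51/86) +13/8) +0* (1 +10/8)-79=-77.15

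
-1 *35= -35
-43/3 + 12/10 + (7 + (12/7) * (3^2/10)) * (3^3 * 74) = 1790827/105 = 17055.50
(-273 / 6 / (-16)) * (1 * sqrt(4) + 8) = 455 / 16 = 28.44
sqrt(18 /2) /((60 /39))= 39 /20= 1.95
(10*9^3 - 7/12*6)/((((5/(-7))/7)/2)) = -714077/5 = -142815.40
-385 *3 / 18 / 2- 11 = -517 / 12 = -43.08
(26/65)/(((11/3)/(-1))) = -6/55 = -0.11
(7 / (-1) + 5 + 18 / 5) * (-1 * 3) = -24 / 5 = -4.80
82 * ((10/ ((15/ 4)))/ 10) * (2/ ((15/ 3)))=656/ 75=8.75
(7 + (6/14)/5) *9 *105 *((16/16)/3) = 2232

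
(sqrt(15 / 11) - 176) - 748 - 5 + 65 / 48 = -44527 / 48 + sqrt(165) / 11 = -926.48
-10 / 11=-0.91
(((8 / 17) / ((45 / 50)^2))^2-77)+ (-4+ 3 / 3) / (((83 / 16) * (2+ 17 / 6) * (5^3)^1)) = -76.66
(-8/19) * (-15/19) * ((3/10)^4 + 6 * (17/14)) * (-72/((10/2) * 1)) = -55141236/1579375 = -34.91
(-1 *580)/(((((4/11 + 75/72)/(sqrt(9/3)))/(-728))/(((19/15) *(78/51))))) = 524446208 *sqrt(3)/901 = 1008177.00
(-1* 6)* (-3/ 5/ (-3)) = -6/ 5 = -1.20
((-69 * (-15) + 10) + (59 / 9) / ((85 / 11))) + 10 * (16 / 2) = 861274 / 765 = 1125.85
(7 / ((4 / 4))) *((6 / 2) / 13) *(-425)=-8925 / 13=-686.54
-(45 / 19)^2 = -2025 / 361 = -5.61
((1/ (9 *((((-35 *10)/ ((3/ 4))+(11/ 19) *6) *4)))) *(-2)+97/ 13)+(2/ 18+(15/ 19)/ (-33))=9747192425/ 1291216212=7.55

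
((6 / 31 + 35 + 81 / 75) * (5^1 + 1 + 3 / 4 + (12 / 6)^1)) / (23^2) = 49196 / 81995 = 0.60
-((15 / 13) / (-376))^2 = -225 / 23892544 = -0.00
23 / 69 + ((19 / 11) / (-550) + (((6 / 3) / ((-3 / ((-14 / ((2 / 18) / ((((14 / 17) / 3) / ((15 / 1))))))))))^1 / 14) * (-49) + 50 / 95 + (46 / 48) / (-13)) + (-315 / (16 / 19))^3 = -8169303119490983909 / 156081868800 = -52339859.73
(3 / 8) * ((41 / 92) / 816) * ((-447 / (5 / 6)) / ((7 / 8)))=-54981 / 437920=-0.13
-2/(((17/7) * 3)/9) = -42/17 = -2.47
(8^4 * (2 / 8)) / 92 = 256 / 23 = 11.13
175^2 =30625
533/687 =0.78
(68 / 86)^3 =39304 / 79507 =0.49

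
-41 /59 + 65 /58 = 1457 /3422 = 0.43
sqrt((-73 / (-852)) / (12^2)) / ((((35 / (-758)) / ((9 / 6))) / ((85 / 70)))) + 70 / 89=70 / 89 - 6443 * sqrt(15549) / 834960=-0.18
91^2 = 8281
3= 3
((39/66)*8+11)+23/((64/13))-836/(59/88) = -50944573/41536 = -1226.52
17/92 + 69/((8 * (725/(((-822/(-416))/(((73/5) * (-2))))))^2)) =659245963924027/3567682589286400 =0.18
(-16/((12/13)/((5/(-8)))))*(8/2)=130/3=43.33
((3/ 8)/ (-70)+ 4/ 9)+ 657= 3313493/ 5040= 657.44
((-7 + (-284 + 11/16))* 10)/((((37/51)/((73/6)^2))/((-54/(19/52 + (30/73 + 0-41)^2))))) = 1311843253830525/67581008972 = 19411.42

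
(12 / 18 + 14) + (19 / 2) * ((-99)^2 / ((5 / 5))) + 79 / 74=10336901 / 111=93125.23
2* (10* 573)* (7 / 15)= 5348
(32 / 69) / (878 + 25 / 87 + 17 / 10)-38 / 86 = -334163353 / 757167521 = -0.44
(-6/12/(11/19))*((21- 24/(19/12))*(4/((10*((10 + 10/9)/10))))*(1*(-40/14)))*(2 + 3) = 1998/77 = 25.95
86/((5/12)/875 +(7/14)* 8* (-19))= -180600/159599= -1.13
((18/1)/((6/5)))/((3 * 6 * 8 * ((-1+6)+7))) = 5/576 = 0.01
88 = 88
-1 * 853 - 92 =-945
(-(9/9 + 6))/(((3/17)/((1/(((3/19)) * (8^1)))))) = -2261/72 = -31.40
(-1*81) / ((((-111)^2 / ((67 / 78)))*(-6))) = 67 / 71188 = 0.00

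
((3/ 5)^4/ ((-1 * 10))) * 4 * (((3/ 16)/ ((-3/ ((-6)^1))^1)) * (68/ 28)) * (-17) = 70227/ 87500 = 0.80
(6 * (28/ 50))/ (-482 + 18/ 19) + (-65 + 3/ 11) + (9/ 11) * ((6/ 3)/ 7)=-283713473/ 4398625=-64.50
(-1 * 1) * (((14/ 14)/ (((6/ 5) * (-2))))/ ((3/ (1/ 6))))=5/ 216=0.02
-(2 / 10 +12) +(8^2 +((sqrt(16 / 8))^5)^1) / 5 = 3 / 5 +4 *sqrt(2) / 5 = 1.73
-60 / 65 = -12 / 13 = -0.92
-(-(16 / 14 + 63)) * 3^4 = 36369 / 7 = 5195.57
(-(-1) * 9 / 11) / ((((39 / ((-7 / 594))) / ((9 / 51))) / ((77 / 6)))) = -49 / 87516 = -0.00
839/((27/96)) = 26848/9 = 2983.11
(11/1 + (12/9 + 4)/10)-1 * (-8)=293/15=19.53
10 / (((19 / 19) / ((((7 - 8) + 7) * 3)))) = 180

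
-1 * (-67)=67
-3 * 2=-6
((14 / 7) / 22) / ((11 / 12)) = 12 / 121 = 0.10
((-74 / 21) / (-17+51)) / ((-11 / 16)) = 0.15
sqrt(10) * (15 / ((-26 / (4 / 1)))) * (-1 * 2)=60 * sqrt(10) / 13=14.60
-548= -548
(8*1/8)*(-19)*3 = -57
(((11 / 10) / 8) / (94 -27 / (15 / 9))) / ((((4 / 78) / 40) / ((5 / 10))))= 2145 / 3112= 0.69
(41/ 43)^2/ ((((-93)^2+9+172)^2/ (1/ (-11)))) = -1681/ 1585809457100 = -0.00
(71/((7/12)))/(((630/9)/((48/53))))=20448/12985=1.57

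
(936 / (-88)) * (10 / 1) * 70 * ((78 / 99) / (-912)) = 29575 / 4598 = 6.43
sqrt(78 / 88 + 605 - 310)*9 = 9*sqrt(143209) / 22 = 154.81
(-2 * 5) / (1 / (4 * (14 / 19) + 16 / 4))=-1320 / 19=-69.47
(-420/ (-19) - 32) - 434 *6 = -49664/ 19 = -2613.89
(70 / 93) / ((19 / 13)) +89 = 158173 / 1767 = 89.51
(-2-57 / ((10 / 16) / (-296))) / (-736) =-67483 / 1840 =-36.68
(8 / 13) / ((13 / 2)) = 16 / 169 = 0.09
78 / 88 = 39 / 44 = 0.89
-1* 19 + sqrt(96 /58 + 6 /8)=-19 + 3* sqrt(899) /58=-17.45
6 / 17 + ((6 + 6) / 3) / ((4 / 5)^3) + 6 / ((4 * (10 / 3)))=11717 / 1360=8.62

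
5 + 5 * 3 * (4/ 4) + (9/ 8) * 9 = 241/ 8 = 30.12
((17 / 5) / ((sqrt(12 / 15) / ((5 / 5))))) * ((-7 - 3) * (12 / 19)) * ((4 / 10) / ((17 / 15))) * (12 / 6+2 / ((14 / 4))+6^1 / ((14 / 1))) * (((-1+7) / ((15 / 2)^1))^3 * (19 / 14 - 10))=112.49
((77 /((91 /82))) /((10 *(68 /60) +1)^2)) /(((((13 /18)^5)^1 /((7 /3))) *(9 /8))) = 4.81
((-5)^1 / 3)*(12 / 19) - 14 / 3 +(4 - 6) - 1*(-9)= 73 / 57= 1.28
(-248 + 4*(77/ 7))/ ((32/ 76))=-969/ 2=-484.50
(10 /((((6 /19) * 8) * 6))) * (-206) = -9785 /72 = -135.90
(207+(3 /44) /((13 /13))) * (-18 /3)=-27333 /22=-1242.41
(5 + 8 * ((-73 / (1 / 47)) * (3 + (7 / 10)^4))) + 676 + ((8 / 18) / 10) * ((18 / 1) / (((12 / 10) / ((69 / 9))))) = -88248.15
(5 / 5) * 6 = 6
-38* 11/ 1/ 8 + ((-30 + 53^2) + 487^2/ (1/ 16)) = 15189723/ 4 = 3797430.75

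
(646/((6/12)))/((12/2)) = 646/3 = 215.33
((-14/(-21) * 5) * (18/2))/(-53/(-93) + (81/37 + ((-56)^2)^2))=0.00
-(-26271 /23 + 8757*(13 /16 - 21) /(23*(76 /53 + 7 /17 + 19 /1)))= 10443239163 /6911776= 1510.93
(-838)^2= 702244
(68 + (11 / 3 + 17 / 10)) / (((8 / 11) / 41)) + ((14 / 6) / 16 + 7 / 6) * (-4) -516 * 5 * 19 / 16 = 256091 / 240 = 1067.05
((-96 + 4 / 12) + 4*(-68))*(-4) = 4412 / 3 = 1470.67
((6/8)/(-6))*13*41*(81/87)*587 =-8447517/232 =-36411.71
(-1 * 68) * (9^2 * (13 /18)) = -3978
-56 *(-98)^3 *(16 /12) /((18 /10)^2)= 5270675200 /243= 21690021.40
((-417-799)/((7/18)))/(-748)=5472/1309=4.18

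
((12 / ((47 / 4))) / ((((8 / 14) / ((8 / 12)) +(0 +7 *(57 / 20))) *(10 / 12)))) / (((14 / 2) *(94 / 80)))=15360 / 2144939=0.01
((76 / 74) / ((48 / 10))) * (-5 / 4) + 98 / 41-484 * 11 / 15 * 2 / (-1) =259221121 / 364080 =711.99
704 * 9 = 6336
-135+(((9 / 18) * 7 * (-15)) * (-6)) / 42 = -127.50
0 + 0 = 0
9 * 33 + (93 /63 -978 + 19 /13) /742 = 29947955 /101283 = 295.69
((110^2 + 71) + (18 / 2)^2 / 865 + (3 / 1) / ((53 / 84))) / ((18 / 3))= 93033628 / 45845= 2029.31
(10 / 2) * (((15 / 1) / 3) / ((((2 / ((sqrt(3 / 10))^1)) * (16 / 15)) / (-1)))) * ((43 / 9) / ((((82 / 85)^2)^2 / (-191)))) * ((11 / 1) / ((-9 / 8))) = -117899026609375 * sqrt(30) / 9765830016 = -66124.39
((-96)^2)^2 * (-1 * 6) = -509607936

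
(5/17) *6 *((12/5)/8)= 9/17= 0.53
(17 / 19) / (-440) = -17 / 8360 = -0.00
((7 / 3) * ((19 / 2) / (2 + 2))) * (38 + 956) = 66101 / 12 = 5508.42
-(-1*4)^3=64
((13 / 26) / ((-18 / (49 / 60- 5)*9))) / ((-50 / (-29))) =7279 / 972000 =0.01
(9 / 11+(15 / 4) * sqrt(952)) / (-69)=-5 * sqrt(238) / 46-3 / 253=-1.69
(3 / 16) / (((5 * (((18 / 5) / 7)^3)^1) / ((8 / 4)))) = 8575 / 15552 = 0.55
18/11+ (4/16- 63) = -2689/44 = -61.11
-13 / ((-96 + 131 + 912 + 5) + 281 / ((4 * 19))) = -988 / 72633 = -0.01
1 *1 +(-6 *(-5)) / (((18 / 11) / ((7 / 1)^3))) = 18868 / 3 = 6289.33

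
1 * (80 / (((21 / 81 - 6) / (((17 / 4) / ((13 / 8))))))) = -14688 / 403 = -36.45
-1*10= -10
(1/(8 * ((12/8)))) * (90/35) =3/14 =0.21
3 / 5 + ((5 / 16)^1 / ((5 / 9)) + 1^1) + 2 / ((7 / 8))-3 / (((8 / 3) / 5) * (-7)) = 2941 / 560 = 5.25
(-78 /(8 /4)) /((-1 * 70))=39 /70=0.56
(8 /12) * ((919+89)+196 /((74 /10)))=76552 /111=689.66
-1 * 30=-30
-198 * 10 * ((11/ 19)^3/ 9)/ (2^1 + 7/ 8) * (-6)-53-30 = 961529/ 157757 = 6.10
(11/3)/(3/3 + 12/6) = 11/9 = 1.22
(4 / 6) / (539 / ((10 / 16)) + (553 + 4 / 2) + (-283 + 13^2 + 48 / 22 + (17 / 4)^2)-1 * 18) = 1760 / 3446901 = 0.00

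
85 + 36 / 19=1651 / 19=86.89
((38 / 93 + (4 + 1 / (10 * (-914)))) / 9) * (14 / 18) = 26231149 / 68851620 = 0.38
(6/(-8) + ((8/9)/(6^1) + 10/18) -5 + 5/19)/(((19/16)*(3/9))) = -39260/3249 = -12.08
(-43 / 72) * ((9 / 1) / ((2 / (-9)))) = 387 / 16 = 24.19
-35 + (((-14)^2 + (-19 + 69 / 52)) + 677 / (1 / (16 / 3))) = 3753.99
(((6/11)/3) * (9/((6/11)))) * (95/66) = 95/22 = 4.32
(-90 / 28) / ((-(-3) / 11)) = -165 / 14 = -11.79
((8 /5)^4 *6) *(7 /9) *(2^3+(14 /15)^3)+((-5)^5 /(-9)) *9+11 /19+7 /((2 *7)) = 816538614443 /240468750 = 3395.61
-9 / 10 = -0.90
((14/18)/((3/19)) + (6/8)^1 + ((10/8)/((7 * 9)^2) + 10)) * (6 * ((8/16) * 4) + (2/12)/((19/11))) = 12257143/64638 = 189.63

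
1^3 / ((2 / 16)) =8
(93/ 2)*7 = 651/ 2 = 325.50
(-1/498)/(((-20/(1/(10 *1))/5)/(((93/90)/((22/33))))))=31/398400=0.00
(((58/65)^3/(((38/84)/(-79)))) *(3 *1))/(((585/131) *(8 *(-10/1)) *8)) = 1766812327/13566475000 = 0.13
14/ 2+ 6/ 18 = 22/ 3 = 7.33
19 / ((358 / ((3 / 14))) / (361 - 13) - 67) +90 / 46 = 616473 / 373382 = 1.65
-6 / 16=-3 / 8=-0.38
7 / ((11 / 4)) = 28 / 11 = 2.55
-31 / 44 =-0.70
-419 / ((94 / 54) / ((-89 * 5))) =5034285 / 47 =107112.45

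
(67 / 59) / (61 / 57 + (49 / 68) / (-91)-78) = -3375996 / 228727601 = -0.01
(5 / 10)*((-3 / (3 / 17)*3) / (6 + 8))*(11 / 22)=-51 / 56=-0.91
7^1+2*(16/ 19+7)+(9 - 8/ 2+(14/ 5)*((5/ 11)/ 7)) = 27.87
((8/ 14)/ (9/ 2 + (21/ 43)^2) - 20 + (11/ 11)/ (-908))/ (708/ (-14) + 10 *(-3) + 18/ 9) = 442843057/ 1750197240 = 0.25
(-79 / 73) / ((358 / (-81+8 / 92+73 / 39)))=2800550 / 11721099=0.24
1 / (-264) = -1 / 264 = -0.00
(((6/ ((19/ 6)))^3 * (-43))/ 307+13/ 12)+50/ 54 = 240269257/ 227417004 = 1.06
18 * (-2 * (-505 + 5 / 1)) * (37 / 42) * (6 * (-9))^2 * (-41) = -13270716000 / 7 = -1895816571.43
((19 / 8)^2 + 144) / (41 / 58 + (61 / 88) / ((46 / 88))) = 6387859 / 86784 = 73.61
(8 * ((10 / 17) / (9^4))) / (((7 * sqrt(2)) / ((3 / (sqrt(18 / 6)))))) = 40 * sqrt(6) / 780759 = 0.00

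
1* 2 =2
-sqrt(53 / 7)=-sqrt(371) / 7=-2.75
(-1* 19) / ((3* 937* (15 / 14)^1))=-266 / 42165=-0.01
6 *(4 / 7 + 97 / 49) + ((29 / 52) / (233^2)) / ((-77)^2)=256189791029 / 16737733012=15.31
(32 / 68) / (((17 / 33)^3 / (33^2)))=313083144 / 83521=3748.56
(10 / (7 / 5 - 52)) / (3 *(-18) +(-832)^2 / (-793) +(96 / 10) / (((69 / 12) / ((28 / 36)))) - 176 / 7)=160125 / 770338547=0.00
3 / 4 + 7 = 31 / 4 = 7.75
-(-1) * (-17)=-17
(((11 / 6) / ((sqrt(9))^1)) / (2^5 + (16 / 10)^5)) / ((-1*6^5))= -0.00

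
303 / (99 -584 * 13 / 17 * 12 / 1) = -0.06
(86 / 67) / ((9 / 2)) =172 / 603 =0.29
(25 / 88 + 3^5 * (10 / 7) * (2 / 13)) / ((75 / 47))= 4041577 / 120120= 33.65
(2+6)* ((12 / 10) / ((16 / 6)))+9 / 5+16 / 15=97 / 15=6.47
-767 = -767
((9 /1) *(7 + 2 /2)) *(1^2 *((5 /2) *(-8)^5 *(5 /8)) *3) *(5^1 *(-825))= 45619200000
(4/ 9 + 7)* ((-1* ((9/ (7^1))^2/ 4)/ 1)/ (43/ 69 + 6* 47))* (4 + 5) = -374463/ 3822196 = -0.10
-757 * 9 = -6813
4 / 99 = 0.04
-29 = -29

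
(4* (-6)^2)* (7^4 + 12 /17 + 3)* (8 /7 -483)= -2836558080 /17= -166856357.65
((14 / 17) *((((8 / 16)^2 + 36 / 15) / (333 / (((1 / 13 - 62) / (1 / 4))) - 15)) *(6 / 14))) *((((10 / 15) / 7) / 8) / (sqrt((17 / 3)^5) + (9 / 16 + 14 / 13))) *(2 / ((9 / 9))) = 132138864 / 345500258802055 - 50748672 *sqrt(51) / 20323544635415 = -0.00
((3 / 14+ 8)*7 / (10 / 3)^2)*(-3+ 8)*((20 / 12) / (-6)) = -115 / 16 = -7.19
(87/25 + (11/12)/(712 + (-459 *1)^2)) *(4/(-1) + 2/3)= -220694567/19025370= -11.60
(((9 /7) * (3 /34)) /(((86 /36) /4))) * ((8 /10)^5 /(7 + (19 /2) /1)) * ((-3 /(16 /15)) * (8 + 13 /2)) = -5412096 /35179375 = -0.15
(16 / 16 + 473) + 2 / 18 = 4267 / 9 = 474.11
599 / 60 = 9.98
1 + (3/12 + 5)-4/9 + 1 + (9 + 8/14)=4127/252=16.38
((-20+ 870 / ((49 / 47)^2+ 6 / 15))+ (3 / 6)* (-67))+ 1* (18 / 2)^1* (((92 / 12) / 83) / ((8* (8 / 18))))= 23198458475 / 43619488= 531.84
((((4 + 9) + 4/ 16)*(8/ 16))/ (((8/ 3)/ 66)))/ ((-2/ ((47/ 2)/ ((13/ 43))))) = -10604187/ 1664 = -6372.71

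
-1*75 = -75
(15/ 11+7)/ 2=46/ 11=4.18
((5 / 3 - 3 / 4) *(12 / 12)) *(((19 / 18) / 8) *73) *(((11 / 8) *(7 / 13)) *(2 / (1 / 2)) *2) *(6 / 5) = 1174789 / 18720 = 62.76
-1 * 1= -1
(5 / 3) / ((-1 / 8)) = -40 / 3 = -13.33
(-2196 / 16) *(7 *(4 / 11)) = -3843 / 11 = -349.36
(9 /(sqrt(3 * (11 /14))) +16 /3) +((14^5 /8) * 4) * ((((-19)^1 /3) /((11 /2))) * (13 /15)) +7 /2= -265676311 /990 +3 * sqrt(462) /11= -268354.05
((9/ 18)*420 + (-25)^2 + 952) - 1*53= 1734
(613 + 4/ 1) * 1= 617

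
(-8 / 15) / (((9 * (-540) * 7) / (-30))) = -4 / 8505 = -0.00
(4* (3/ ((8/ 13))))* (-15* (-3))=1755/ 2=877.50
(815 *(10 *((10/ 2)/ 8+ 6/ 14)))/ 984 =240425/ 27552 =8.73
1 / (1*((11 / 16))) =16 / 11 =1.45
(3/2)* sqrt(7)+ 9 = 3* sqrt(7)/2+ 9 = 12.97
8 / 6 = 4 / 3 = 1.33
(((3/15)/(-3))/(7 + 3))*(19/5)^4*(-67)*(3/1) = 8731507/31250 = 279.41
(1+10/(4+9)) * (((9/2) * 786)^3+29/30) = 30531930856237/390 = 78287002195.48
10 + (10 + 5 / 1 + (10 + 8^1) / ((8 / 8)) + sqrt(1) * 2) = 45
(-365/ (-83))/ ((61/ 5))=1825/ 5063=0.36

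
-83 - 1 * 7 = -90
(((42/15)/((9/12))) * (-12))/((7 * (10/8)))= -128/25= -5.12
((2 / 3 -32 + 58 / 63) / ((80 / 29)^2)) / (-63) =402839 / 6350400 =0.06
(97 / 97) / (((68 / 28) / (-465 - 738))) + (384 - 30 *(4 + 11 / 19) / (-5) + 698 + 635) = 403466 / 323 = 1249.12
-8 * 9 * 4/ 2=-144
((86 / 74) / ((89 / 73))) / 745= 3139 / 2453285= 0.00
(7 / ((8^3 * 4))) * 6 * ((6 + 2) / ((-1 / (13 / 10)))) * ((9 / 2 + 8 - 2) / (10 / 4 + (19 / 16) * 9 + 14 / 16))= -0.16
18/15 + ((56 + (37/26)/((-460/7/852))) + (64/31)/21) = 38.85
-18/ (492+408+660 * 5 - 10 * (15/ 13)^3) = -6591/ 1532275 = -0.00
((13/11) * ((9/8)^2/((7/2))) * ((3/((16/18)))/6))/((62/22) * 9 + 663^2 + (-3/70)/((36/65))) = 28431/51991695424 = 0.00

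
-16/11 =-1.45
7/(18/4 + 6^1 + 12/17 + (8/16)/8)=1904/3065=0.62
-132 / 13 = -10.15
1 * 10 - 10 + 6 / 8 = 3 / 4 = 0.75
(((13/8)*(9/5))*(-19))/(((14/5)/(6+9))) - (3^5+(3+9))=-61905/112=-552.72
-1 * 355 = -355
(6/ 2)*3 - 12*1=-3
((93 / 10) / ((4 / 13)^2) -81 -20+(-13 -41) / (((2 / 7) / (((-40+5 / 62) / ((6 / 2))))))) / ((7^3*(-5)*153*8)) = -12460267 / 10411833600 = -0.00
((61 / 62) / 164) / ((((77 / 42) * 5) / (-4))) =-183 / 69905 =-0.00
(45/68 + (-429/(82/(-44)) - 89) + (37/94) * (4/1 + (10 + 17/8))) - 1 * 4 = 75583641/524144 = 144.20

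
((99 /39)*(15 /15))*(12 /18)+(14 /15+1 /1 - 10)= -1243 /195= -6.37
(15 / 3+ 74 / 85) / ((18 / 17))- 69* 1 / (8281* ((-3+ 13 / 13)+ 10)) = 16525771 / 2981160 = 5.54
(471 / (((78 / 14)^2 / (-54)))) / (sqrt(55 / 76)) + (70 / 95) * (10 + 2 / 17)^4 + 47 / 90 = 1102843034813 / 142820910 - 276948 * sqrt(1045) / 9295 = 6758.68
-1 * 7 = -7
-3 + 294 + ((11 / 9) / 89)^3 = 149551420022 / 513922401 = 291.00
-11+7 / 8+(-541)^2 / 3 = 2341205 / 24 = 97550.21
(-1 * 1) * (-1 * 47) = 47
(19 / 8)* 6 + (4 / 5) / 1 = 15.05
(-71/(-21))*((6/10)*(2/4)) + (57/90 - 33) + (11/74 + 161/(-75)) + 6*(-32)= -225.35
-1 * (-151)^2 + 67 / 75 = -1710008 / 75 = -22800.11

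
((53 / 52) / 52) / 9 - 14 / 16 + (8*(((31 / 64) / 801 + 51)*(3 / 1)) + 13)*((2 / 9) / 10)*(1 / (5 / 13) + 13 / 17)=253011957209 / 2761527600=91.62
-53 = -53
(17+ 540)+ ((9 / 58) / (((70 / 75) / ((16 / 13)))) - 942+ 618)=233.20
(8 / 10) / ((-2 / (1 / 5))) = -2 / 25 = -0.08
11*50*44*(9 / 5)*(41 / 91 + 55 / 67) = 337677120 / 6097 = 55384.14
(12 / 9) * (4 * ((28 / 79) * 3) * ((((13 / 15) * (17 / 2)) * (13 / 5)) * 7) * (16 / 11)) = 1105.91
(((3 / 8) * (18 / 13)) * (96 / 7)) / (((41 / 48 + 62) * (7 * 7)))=31104 / 13452803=0.00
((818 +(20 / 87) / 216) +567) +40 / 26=84681515 / 61074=1386.54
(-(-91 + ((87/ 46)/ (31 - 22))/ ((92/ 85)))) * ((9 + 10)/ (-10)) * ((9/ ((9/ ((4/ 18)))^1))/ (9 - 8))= -21904549/ 571320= -38.34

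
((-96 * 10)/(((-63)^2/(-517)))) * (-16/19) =-2647040/25137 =-105.30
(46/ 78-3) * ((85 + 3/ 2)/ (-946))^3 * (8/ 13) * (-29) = -0.03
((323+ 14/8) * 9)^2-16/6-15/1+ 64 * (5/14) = 2870270845/336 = 8542472.75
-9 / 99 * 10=-10 / 11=-0.91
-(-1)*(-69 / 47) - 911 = -42886 / 47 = -912.47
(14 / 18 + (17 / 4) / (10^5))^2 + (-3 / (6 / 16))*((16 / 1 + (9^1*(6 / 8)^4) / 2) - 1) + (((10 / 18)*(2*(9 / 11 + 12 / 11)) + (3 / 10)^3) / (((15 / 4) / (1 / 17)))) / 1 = -130.75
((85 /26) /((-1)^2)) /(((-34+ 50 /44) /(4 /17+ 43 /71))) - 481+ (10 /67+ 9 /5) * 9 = -103626867257 /223555215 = -463.54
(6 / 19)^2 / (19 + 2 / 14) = 126 / 24187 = 0.01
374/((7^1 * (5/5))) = 374/7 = 53.43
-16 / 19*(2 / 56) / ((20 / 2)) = -2 / 665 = -0.00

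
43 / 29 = 1.48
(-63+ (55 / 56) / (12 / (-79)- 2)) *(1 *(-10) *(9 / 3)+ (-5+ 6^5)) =-935275361 / 1904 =-491216.05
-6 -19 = -25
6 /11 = 0.55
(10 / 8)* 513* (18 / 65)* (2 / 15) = 23.68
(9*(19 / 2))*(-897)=-153387 / 2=-76693.50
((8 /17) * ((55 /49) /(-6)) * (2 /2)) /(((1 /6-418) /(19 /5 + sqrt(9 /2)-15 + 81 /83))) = -373384 /173331473 + 660 * sqrt(2) /2088331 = -0.00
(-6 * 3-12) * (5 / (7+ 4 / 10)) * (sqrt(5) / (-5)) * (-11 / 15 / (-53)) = 110 * sqrt(5) / 1961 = 0.13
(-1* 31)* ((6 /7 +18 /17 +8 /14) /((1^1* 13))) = -9176 /1547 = -5.93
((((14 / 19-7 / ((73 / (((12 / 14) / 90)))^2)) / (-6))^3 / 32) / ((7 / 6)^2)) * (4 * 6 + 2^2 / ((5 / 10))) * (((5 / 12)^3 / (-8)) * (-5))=-0.00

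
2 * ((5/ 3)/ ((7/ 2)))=20/ 21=0.95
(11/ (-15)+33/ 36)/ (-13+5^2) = 11/ 720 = 0.02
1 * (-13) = -13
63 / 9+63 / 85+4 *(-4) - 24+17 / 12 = -31459 / 1020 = -30.84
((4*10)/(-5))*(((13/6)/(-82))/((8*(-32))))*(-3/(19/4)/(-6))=-13/149568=-0.00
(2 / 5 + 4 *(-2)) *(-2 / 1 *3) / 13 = 228 / 65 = 3.51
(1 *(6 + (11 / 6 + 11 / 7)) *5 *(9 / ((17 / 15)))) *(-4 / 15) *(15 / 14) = -88875 / 833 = -106.69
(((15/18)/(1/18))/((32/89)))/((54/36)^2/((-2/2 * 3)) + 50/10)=1335/136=9.82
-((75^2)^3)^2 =-31676352024078369140625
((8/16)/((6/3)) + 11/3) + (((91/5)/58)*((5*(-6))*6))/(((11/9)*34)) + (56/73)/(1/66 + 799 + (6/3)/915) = 195485634201703/76408854402012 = 2.56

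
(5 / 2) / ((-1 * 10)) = -1 / 4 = -0.25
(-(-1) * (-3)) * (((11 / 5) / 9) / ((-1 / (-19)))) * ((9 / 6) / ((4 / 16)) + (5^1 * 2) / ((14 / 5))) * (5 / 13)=-14003 / 273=-51.29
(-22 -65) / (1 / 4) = -348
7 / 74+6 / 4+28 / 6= 695 / 111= 6.26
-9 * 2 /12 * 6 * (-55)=495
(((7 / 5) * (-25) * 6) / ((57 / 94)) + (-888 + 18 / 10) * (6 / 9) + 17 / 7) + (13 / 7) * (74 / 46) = -14250346 / 15295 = -931.70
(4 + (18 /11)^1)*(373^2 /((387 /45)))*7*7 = 2113369510 /473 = 4468011.65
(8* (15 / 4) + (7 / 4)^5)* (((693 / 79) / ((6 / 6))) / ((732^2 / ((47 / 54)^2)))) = 8084010011 / 14044109930496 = 0.00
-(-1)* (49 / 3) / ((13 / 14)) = 686 / 39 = 17.59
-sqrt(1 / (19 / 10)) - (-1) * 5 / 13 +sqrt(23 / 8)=1.35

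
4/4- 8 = -7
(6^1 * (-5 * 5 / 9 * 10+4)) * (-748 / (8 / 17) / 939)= 680306 / 2817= 241.50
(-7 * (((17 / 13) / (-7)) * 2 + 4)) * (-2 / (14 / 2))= 660 / 91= 7.25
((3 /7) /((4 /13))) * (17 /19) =663 /532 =1.25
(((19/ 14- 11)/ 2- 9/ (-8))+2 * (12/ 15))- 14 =-4507/ 280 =-16.10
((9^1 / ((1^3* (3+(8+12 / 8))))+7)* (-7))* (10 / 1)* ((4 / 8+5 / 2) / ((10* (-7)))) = 579 / 25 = 23.16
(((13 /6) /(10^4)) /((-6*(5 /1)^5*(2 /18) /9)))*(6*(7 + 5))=-1053 /15625000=-0.00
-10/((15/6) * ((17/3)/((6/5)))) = -72/85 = -0.85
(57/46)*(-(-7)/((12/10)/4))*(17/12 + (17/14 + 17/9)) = 108205/828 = 130.68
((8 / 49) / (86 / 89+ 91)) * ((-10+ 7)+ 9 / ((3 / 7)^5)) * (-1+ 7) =23817824 / 3609585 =6.60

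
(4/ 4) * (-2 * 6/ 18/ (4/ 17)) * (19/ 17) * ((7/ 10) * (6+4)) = -22.17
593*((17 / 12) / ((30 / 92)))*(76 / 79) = 8810794 / 3555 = 2478.42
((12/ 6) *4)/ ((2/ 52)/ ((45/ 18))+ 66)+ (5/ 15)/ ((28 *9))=56773/ 463428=0.12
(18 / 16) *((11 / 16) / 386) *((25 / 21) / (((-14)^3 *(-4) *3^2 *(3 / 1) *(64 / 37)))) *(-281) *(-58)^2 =-2404566175 / 546640625664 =-0.00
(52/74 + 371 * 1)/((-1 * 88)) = -13753/3256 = -4.22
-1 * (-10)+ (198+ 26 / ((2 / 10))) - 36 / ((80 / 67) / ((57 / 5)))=-571 / 100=-5.71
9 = 9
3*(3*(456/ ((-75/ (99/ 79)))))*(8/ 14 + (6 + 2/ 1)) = -1625184/ 2765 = -587.77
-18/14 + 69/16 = 339/112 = 3.03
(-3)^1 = -3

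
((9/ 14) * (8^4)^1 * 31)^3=186553098502668288/ 343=543886584555884.22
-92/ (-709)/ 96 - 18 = -306265/ 17016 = -18.00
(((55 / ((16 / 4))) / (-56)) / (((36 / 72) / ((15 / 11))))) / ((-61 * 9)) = 25 / 20496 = 0.00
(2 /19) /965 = 2 /18335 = 0.00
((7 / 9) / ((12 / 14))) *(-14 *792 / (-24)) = 3773 / 9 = 419.22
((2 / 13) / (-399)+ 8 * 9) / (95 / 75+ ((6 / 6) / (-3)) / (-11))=10270205 / 185003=55.51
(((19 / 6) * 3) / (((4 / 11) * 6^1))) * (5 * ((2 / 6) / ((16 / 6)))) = 1045 / 384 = 2.72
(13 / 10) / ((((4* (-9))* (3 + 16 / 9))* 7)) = -13 / 12040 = -0.00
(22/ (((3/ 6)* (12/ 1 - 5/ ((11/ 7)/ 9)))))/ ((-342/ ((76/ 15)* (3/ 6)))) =484/ 24705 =0.02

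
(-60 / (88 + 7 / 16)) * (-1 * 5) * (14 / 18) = 2240 / 849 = 2.64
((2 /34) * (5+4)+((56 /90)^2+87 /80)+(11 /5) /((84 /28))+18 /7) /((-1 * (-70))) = 20468741 /269892000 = 0.08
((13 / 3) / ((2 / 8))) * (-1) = -52 / 3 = -17.33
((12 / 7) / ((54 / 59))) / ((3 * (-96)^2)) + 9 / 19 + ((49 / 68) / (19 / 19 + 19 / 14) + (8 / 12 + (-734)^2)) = 1667104284432347 / 3094350336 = 538757.45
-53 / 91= -0.58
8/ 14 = 4/ 7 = 0.57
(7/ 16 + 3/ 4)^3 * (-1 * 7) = -48013/ 4096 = -11.72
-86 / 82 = -43 / 41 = -1.05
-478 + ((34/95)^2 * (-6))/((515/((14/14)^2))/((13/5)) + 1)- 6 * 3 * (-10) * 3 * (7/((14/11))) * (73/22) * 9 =515114478433/5839175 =88217.00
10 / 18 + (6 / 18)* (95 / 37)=470 / 333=1.41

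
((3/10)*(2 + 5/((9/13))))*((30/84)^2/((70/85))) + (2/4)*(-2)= -9409/16464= -0.57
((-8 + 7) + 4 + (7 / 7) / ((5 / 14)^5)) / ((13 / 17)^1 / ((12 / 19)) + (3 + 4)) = 111628596 / 5234375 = 21.33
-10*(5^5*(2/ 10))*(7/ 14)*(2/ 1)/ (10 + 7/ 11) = -68750/ 117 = -587.61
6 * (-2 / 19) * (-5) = 60 / 19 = 3.16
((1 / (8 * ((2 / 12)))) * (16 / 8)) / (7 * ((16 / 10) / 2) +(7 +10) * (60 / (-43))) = -645 / 7792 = -0.08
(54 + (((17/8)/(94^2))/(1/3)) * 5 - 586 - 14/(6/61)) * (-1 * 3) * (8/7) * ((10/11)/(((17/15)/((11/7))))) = 630887025/216482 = 2914.27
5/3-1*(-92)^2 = -25387/3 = -8462.33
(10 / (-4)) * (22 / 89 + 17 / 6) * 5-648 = -733189 / 1068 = -686.51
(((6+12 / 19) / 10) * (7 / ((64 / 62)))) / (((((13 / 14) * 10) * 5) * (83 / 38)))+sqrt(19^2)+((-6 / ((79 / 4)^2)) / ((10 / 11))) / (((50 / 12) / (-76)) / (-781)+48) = 4384513168335723481 / 230230773179134000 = 19.04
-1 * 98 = -98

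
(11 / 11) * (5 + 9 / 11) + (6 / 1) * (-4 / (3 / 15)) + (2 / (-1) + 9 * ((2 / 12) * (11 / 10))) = -25197 / 220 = -114.53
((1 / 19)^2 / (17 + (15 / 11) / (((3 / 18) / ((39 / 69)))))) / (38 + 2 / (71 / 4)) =1633 / 485857626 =0.00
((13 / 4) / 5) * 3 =39 / 20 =1.95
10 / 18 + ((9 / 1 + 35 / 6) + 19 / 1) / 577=6379 / 10386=0.61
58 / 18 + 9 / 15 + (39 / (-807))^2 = 12453697 / 3256245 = 3.82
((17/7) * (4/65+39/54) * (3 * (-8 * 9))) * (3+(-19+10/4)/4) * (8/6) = 40086/65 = 616.71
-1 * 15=-15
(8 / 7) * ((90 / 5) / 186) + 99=21507 / 217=99.11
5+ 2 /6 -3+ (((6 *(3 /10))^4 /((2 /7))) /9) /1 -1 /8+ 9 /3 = 139361 /15000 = 9.29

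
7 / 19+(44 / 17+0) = 955 / 323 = 2.96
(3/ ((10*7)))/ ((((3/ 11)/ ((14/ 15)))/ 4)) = 44/ 75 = 0.59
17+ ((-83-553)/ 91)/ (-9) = 4853/ 273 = 17.78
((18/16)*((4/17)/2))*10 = 1.32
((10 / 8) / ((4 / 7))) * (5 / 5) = 35 / 16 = 2.19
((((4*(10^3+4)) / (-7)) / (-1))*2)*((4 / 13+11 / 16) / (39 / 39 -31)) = -17319 / 455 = -38.06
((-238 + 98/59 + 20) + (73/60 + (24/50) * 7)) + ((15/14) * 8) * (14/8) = -3482693/17700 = -196.76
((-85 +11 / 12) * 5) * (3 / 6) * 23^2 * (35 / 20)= -18681635 / 96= -194600.36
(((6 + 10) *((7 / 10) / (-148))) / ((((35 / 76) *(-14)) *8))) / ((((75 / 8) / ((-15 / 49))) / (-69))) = 5244 / 1586375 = 0.00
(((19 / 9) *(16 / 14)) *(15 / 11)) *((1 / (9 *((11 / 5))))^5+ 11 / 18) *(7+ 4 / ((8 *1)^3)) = 330157506466255 / 23432394829536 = 14.09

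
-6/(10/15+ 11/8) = -144/49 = -2.94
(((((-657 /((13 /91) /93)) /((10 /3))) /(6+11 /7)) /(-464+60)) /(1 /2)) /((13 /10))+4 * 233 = 138695743 /139178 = 996.53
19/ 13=1.46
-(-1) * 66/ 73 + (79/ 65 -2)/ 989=4239087/ 4692805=0.90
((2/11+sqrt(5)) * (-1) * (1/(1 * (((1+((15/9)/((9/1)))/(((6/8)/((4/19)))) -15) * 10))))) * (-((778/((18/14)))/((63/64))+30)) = -496109 * sqrt(5)/107330 -496109/590315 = -11.18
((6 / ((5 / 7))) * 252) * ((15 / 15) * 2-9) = -74088 / 5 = -14817.60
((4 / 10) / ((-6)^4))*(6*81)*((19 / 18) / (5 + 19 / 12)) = 19 / 790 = 0.02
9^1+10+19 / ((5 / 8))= 247 / 5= 49.40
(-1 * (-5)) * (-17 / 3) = -85 / 3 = -28.33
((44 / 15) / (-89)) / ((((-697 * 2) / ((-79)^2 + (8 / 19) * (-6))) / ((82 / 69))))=5215364 / 29753145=0.18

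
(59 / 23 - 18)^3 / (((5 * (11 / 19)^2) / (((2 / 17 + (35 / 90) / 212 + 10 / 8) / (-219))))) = 3931088625175 / 286515037512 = 13.72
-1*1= -1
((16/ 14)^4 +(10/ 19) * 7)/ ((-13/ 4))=-983576/ 593047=-1.66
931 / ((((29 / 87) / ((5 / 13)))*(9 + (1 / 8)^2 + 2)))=59584 / 611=97.52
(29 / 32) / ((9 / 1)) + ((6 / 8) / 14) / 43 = 8837 / 86688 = 0.10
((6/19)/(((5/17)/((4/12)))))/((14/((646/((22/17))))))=4913/385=12.76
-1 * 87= -87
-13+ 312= 299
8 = 8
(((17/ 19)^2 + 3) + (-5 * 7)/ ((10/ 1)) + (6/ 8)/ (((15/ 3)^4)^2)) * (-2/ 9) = -169532333/ 2538281250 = -0.07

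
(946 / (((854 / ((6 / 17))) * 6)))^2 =223729 / 52693081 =0.00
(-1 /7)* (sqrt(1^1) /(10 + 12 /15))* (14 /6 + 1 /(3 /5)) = -10 /189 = -0.05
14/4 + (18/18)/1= 9/2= 4.50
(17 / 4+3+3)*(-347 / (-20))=177.84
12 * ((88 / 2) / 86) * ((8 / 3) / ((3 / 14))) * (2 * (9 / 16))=3696 / 43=85.95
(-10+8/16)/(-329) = 19/658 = 0.03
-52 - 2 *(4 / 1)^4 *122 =-62516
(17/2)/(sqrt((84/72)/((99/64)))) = 51 * sqrt(462)/112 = 9.79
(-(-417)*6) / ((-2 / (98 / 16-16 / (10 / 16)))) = 974529 / 40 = 24363.22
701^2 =491401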